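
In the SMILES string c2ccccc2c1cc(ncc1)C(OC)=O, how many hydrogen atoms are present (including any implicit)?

Hydrogens are implicit in SMILES; fill each atom to its normal valence:
  8 × C (aromatic): 1 H each → 8
  3 × C (aromatic): no H
  2 × O: no H
  1 × C: 3 H
  1 × C: no H
  1 × N (aromatic): no H
  Total hydrogens = 11.

11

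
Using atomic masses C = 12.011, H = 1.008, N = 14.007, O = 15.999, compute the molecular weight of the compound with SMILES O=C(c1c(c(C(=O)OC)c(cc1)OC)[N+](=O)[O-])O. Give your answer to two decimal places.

Molecular formula: C10H9NO7.
M = 10×12.011 + 9×1.008 + 1×14.007 + 7×15.999 = 255.18 g/mol.

255.18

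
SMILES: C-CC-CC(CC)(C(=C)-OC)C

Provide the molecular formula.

C11H22O

Heavy atoms from the SMILES: 11 C, 1 O.
Implicit hydrogens by atom environment:
  5 × C: 2 H each → 10
  4 × C: 3 H each → 12
  2 × C: no H
  1 × O: no H
  Total hydrogens = 22.
Molecular formula: C11H22O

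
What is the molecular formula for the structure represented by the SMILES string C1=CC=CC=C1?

Heavy atoms from the SMILES: 6 C.
Implicit hydrogens by atom environment:
  6 × C (aromatic): 1 H each → 6
  Total hydrogens = 6.
Molecular formula: C6H6

C6H6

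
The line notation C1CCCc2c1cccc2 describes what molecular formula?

C10H12

Heavy atoms from the SMILES: 10 C.
Implicit hydrogens by atom environment:
  4 × C: 2 H each → 8
  4 × C (aromatic): 1 H each → 4
  2 × C (aromatic): no H
  Total hydrogens = 12.
Molecular formula: C10H12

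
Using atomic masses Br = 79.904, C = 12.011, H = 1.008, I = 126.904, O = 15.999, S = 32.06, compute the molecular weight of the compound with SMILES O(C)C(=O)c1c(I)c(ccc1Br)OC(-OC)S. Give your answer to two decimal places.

433.05

Molecular formula: C10H10BrIO4S.
M = 1×79.904 + 10×12.011 + 10×1.008 + 1×126.904 + 4×15.999 + 1×32.06 = 433.05 g/mol.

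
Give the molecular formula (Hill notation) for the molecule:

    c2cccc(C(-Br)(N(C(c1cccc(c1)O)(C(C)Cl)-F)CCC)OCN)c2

Heavy atoms from the SMILES: 1 Br, 20 C, 1 Cl, 1 F, 2 N, 2 O.
Implicit hydrogens by atom environment:
  9 × C (aromatic): 1 H each → 9
  3 × C: 2 H each → 6
  3 × C (aromatic): no H
  2 × C: 3 H each → 6
  2 × C: no H
  1 × Br: no H
  1 × C: 1 H
  1 × Cl: no H
  1 × F: no H
  1 × N: 2 H
  1 × N: no H
  1 × O: 1 H
  1 × O: no H
  Total hydrogens = 25.
Molecular formula: C20H25BrClFN2O2

C20H25BrClFN2O2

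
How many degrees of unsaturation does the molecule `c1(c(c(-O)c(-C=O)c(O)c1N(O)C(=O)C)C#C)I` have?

8

Molecular formula from the SMILES: C11H8INO5.
DoU = (2C + 2 + N − H − X)/2 = (2·11 + 2 + 1 − 8 − 1)/2 = 16/2 = 8.
(Structurally: 1 ring(s) + 7 π bond(s) = 8.)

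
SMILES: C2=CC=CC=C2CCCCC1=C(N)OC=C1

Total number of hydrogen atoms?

Hydrogens are implicit in SMILES; fill each atom to its normal valence:
  7 × C (aromatic): 1 H each → 7
  4 × C: 2 H each → 8
  3 × C (aromatic): no H
  1 × N: 2 H
  1 × O (aromatic): no H
  Total hydrogens = 17.

17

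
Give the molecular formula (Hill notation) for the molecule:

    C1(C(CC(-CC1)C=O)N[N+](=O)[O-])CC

Heavy atoms from the SMILES: 9 C, 2 N, 3 O.
Implicit hydrogens by atom environment:
  4 × C: 2 H each → 8
  4 × C: 1 H each → 4
  2 × O: no H
  1 × C: 3 H
  1 × N: 1 H
  1 × N (charge +1): no H
  1 × O (charge -1): no H
  Total hydrogens = 16.
Molecular formula: C9H16N2O3

C9H16N2O3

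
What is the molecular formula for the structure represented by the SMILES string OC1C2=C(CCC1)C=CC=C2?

C10H12O

Heavy atoms from the SMILES: 10 C, 1 O.
Implicit hydrogens by atom environment:
  4 × C (aromatic): 1 H each → 4
  3 × C: 2 H each → 6
  2 × C (aromatic): no H
  1 × C: 1 H
  1 × O: 1 H
  Total hydrogens = 12.
Molecular formula: C10H12O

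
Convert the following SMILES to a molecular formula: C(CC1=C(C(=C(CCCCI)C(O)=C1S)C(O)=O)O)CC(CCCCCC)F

Heavy atoms from the SMILES: 21 C, 1 F, 1 I, 4 O, 1 S.
Implicit hydrogens by atom environment:
  12 × C: 2 H each → 24
  6 × C (aromatic): no H
  3 × O: 1 H each → 3
  1 × C: 3 H
  1 × C: 1 H
  1 × C: no H
  1 × F: no H
  1 × I: no H
  1 × O: no H
  1 × S: 1 H
  Total hydrogens = 32.
Molecular formula: C21H32FIO4S

C21H32FIO4S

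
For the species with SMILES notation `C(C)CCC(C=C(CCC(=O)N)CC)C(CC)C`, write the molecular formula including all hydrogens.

Heavy atoms from the SMILES: 16 C, 1 N, 1 O.
Implicit hydrogens by atom environment:
  7 × C: 2 H each → 14
  4 × C: 3 H each → 12
  3 × C: 1 H each → 3
  2 × C: no H
  1 × N: 2 H
  1 × O: no H
  Total hydrogens = 31.
Molecular formula: C16H31NO

C16H31NO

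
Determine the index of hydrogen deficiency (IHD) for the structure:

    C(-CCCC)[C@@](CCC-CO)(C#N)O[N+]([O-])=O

3

Molecular formula from the SMILES: C11H20N2O4.
DoU = (2C + 2 + N − H − X)/2 = (2·11 + 2 + 2 − 20 − 0)/2 = 6/2 = 3.
(Structurally: 0 ring(s) + 3 π bond(s) = 3.)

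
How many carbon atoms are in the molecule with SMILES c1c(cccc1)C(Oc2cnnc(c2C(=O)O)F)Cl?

12

The symbol for carbon appears 12 times in the SMILES. Lowercase c denotes aromatic carbon and counts toward C.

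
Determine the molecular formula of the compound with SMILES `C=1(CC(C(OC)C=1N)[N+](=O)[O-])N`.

Heavy atoms from the SMILES: 6 C, 3 N, 3 O.
Implicit hydrogens by atom environment:
  2 × C: 1 H each → 2
  2 × C: no H
  2 × N: 2 H each → 4
  2 × O: no H
  1 × C: 3 H
  1 × C: 2 H
  1 × N (charge +1): no H
  1 × O (charge -1): no H
  Total hydrogens = 11.
Molecular formula: C6H11N3O3

C6H11N3O3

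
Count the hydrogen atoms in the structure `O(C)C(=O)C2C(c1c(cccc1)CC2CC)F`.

17

Hydrogens are implicit in SMILES; fill each atom to its normal valence:
  4 × C (aromatic): 1 H each → 4
  3 × C: 1 H each → 3
  2 × C: 3 H each → 6
  2 × C: 2 H each → 4
  2 × C (aromatic): no H
  2 × O: no H
  1 × C: no H
  1 × F: no H
  Total hydrogens = 17.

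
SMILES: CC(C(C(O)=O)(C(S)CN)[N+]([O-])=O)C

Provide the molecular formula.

C7H14N2O4S

Heavy atoms from the SMILES: 7 C, 2 N, 4 O, 1 S.
Implicit hydrogens by atom environment:
  2 × C: 3 H each → 6
  2 × C: 1 H each → 2
  2 × C: no H
  2 × O: no H
  1 × C: 2 H
  1 × N: 2 H
  1 × N (charge +1): no H
  1 × O: 1 H
  1 × O (charge -1): no H
  1 × S: 1 H
  Total hydrogens = 14.
Molecular formula: C7H14N2O4S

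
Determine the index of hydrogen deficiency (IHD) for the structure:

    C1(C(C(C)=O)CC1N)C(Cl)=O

3

Molecular formula from the SMILES: C7H10ClNO2.
DoU = (2C + 2 + N − H − X)/2 = (2·7 + 2 + 1 − 10 − 1)/2 = 6/2 = 3.
(Structurally: 1 ring(s) + 2 π bond(s) = 3.)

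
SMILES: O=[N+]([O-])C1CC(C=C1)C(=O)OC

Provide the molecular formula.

Heavy atoms from the SMILES: 7 C, 1 N, 4 O.
Implicit hydrogens by atom environment:
  4 × C: 1 H each → 4
  3 × O: no H
  1 × C: 3 H
  1 × C: 2 H
  1 × C: no H
  1 × N (charge +1): no H
  1 × O (charge -1): no H
  Total hydrogens = 9.
Molecular formula: C7H9NO4

C7H9NO4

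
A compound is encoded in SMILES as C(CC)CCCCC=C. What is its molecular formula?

C9H18

Heavy atoms from the SMILES: 9 C.
Implicit hydrogens by atom environment:
  7 × C: 2 H each → 14
  1 × C: 3 H
  1 × C: 1 H
  Total hydrogens = 18.
Molecular formula: C9H18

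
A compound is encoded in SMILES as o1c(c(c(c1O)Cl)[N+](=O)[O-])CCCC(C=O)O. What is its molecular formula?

C9H10ClNO6

Heavy atoms from the SMILES: 9 C, 1 Cl, 1 N, 6 O.
Implicit hydrogens by atom environment:
  4 × C (aromatic): no H
  3 × C: 2 H each → 6
  2 × C: 1 H each → 2
  2 × O: 1 H each → 2
  2 × O: no H
  1 × Cl: no H
  1 × N (charge +1): no H
  1 × O (aromatic): no H
  1 × O (charge -1): no H
  Total hydrogens = 10.
Molecular formula: C9H10ClNO6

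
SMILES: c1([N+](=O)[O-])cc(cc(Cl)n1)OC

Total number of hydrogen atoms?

Hydrogens are implicit in SMILES; fill each atom to its normal valence:
  3 × C (aromatic): no H
  2 × C (aromatic): 1 H each → 2
  2 × O: no H
  1 × C: 3 H
  1 × Cl: no H
  1 × N (aromatic): no H
  1 × N (charge +1): no H
  1 × O (charge -1): no H
  Total hydrogens = 5.

5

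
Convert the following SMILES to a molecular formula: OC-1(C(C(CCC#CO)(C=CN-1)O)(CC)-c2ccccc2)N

C17H22N2O3

Heavy atoms from the SMILES: 17 C, 2 N, 3 O.
Implicit hydrogens by atom environment:
  5 × C (aromatic): 1 H each → 5
  5 × C: no H
  3 × C: 2 H each → 6
  3 × O: 1 H each → 3
  2 × C: 1 H each → 2
  1 × C: 3 H
  1 × C (aromatic): no H
  1 × N: 2 H
  1 × N: 1 H
  Total hydrogens = 22.
Molecular formula: C17H22N2O3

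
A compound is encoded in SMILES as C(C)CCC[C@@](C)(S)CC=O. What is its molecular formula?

C9H18OS

Heavy atoms from the SMILES: 9 C, 1 O, 1 S.
Implicit hydrogens by atom environment:
  5 × C: 2 H each → 10
  2 × C: 3 H each → 6
  1 × C: 1 H
  1 × C: no H
  1 × O: no H
  1 × S: 1 H
  Total hydrogens = 18.
Molecular formula: C9H18OS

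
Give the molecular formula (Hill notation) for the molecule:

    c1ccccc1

C6H6

Heavy atoms from the SMILES: 6 C.
Implicit hydrogens by atom environment:
  6 × C (aromatic): 1 H each → 6
  Total hydrogens = 6.
Molecular formula: C6H6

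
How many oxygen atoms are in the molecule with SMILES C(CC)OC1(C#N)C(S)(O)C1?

2

The symbol for oxygen appears 2 times in the SMILES.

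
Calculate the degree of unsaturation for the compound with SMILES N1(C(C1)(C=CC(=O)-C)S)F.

Molecular formula from the SMILES: C6H8FNOS.
DoU = (2C + 2 + N − H − X)/2 = (2·6 + 2 + 1 − 8 − 1)/2 = 6/2 = 3.
(Structurally: 1 ring(s) + 2 π bond(s) = 3.)

3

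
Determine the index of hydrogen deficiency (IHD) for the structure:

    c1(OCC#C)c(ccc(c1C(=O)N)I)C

7

Molecular formula from the SMILES: C11H10INO2.
DoU = (2C + 2 + N − H − X)/2 = (2·11 + 2 + 1 − 10 − 1)/2 = 14/2 = 7.
(Structurally: 1 ring(s) + 6 π bond(s) = 7.)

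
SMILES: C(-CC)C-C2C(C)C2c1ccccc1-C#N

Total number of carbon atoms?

15

The symbol for carbon appears 15 times in the SMILES. Lowercase c denotes aromatic carbon and counts toward C.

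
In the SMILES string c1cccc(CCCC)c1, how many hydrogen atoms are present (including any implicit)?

Hydrogens are implicit in SMILES; fill each atom to its normal valence:
  5 × C (aromatic): 1 H each → 5
  3 × C: 2 H each → 6
  1 × C: 3 H
  1 × C (aromatic): no H
  Total hydrogens = 14.

14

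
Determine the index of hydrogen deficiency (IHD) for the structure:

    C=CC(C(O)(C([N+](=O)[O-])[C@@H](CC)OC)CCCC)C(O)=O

3

Molecular formula from the SMILES: C14H25NO6.
DoU = (2C + 2 + N − H − X)/2 = (2·14 + 2 + 1 − 25 − 0)/2 = 6/2 = 3.
(Structurally: 0 ring(s) + 3 π bond(s) = 3.)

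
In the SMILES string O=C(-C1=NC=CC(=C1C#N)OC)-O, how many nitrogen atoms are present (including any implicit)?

The symbol for nitrogen appears 2 times in the SMILES.

2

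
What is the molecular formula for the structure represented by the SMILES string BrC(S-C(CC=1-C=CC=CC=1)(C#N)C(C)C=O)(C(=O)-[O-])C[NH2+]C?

C16H19BrN2O3S

Heavy atoms from the SMILES: 1 Br, 16 C, 2 N, 3 O, 1 S.
Implicit hydrogens by atom environment:
  5 × C (aromatic): 1 H each → 5
  4 × C: no H
  2 × C: 3 H each → 6
  2 × C: 2 H each → 4
  2 × C: 1 H each → 2
  2 × O: no H
  1 × Br: no H
  1 × C (aromatic): no H
  1 × N (charge +1): 2 H
  1 × N: no H
  1 × O (charge -1): no H
  1 × S: no H
  Total hydrogens = 19.
Molecular formula: C16H19BrN2O3S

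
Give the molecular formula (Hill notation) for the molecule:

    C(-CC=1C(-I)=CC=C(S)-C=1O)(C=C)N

C10H12INOS

Heavy atoms from the SMILES: 10 C, 1 I, 1 N, 1 O, 1 S.
Implicit hydrogens by atom environment:
  4 × C (aromatic): no H
  2 × C: 2 H each → 4
  2 × C (aromatic): 1 H each → 2
  2 × C: 1 H each → 2
  1 × I: no H
  1 × N: 2 H
  1 × O: 1 H
  1 × S: 1 H
  Total hydrogens = 12.
Molecular formula: C10H12INOS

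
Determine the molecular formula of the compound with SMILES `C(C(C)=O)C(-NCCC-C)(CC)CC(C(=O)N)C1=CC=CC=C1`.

Heavy atoms from the SMILES: 19 C, 2 N, 2 O.
Implicit hydrogens by atom environment:
  6 × C: 2 H each → 12
  5 × C (aromatic): 1 H each → 5
  3 × C: 3 H each → 9
  3 × C: no H
  2 × O: no H
  1 × C: 1 H
  1 × C (aromatic): no H
  1 × N: 2 H
  1 × N: 1 H
  Total hydrogens = 30.
Molecular formula: C19H30N2O2

C19H30N2O2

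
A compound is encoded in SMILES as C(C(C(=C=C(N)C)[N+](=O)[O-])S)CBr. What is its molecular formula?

Heavy atoms from the SMILES: 1 Br, 7 C, 2 N, 2 O, 1 S.
Implicit hydrogens by atom environment:
  3 × C: no H
  2 × C: 2 H each → 4
  1 × Br: no H
  1 × C: 3 H
  1 × C: 1 H
  1 × N: 2 H
  1 × N (charge +1): no H
  1 × O: no H
  1 × O (charge -1): no H
  1 × S: 1 H
  Total hydrogens = 11.
Molecular formula: C7H11BrN2O2S

C7H11BrN2O2S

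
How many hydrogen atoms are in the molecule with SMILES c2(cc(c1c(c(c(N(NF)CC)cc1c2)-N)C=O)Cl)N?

Hydrogens are implicit in SMILES; fill each atom to its normal valence:
  7 × C (aromatic): no H
  3 × C (aromatic): 1 H each → 3
  2 × N: 2 H each → 4
  1 × C: 3 H
  1 × C: 2 H
  1 × C: 1 H
  1 × Cl: no H
  1 × F: no H
  1 × N: 1 H
  1 × N: no H
  1 × O: no H
  Total hydrogens = 14.

14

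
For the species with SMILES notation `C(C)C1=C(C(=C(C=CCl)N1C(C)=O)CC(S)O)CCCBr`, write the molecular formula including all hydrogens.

Heavy atoms from the SMILES: 1 Br, 15 C, 1 Cl, 1 N, 2 O, 1 S.
Implicit hydrogens by atom environment:
  5 × C: 2 H each → 10
  4 × C (aromatic): no H
  3 × C: 1 H each → 3
  2 × C: 3 H each → 6
  1 × Br: no H
  1 × C: no H
  1 × Cl: no H
  1 × N (aromatic): no H
  1 × O: 1 H
  1 × O: no H
  1 × S: 1 H
  Total hydrogens = 21.
Molecular formula: C15H21BrClNO2S

C15H21BrClNO2S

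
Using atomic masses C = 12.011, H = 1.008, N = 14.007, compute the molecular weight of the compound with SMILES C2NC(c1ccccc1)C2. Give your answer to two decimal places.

Molecular formula: C9H11N.
M = 9×12.011 + 11×1.008 + 1×14.007 = 133.19 g/mol.

133.19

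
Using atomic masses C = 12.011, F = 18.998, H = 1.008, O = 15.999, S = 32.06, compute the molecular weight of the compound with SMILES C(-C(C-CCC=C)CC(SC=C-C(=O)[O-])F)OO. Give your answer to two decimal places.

277.33

Molecular formula: C12H18FO4S-.
M = 12×12.011 + 1×18.998 + 18×1.008 + 4×15.999 + 1×32.06 = 277.33 g/mol.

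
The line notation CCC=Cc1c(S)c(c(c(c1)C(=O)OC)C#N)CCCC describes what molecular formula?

Heavy atoms from the SMILES: 17 C, 1 N, 2 O, 1 S.
Implicit hydrogens by atom environment:
  5 × C (aromatic): no H
  4 × C: 2 H each → 8
  3 × C: 3 H each → 9
  2 × C: 1 H each → 2
  2 × C: no H
  2 × O: no H
  1 × C (aromatic): 1 H
  1 × N: no H
  1 × S: 1 H
  Total hydrogens = 21.
Molecular formula: C17H21NO2S

C17H21NO2S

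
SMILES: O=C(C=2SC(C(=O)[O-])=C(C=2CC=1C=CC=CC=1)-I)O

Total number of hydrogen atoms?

Hydrogens are implicit in SMILES; fill each atom to its normal valence:
  5 × C (aromatic): 1 H each → 5
  5 × C (aromatic): no H
  2 × C: no H
  2 × O: no H
  1 × C: 2 H
  1 × I: no H
  1 × O: 1 H
  1 × O (charge -1): no H
  1 × S (aromatic): no H
  Total hydrogens = 8.

8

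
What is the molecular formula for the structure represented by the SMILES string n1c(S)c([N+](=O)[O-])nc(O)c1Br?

Heavy atoms from the SMILES: 1 Br, 4 C, 3 N, 3 O, 1 S.
Implicit hydrogens by atom environment:
  4 × C (aromatic): no H
  2 × N (aromatic): no H
  1 × Br: no H
  1 × N (charge +1): no H
  1 × O: 1 H
  1 × O: no H
  1 × O (charge -1): no H
  1 × S: 1 H
  Total hydrogens = 2.
Molecular formula: C4H2BrN3O3S

C4H2BrN3O3S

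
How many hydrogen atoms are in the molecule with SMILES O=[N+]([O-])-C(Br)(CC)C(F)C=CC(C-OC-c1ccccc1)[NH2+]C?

Hydrogens are implicit in SMILES; fill each atom to its normal valence:
  5 × C (aromatic): 1 H each → 5
  4 × C: 1 H each → 4
  3 × C: 2 H each → 6
  2 × C: 3 H each → 6
  2 × O: no H
  1 × Br: no H
  1 × C: no H
  1 × C (aromatic): no H
  1 × F: no H
  1 × N (charge +1): 2 H
  1 × N (charge +1): no H
  1 × O (charge -1): no H
  Total hydrogens = 23.

23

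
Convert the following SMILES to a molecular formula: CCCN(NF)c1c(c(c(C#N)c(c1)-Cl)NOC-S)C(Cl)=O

Heavy atoms from the SMILES: 12 C, 2 Cl, 1 F, 4 N, 2 O, 1 S.
Implicit hydrogens by atom environment:
  5 × C (aromatic): no H
  3 × C: 2 H each → 6
  2 × C: no H
  2 × Cl: no H
  2 × N: 1 H each → 2
  2 × N: no H
  2 × O: no H
  1 × C: 3 H
  1 × C (aromatic): 1 H
  1 × F: no H
  1 × S: 1 H
  Total hydrogens = 13.
Molecular formula: C12H13Cl2FN4O2S

C12H13Cl2FN4O2S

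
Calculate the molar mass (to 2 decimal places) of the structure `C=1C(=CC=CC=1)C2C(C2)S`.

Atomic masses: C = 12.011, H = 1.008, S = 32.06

150.24

Molecular formula: C9H10S.
M = 9×12.011 + 10×1.008 + 1×32.06 = 150.24 g/mol.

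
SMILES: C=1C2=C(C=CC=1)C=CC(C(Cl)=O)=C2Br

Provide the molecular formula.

C11H6BrClO

Heavy atoms from the SMILES: 1 Br, 11 C, 1 Cl, 1 O.
Implicit hydrogens by atom environment:
  6 × C (aromatic): 1 H each → 6
  4 × C (aromatic): no H
  1 × Br: no H
  1 × C: no H
  1 × Cl: no H
  1 × O: no H
  Total hydrogens = 6.
Molecular formula: C11H6BrClO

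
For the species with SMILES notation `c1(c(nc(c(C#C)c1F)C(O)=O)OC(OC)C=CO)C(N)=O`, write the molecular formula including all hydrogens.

Heavy atoms from the SMILES: 13 C, 1 F, 2 N, 6 O.
Implicit hydrogens by atom environment:
  5 × C (aromatic): no H
  4 × C: 1 H each → 4
  4 × O: no H
  3 × C: no H
  2 × O: 1 H each → 2
  1 × C: 3 H
  1 × F: no H
  1 × N: 2 H
  1 × N (aromatic): no H
  Total hydrogens = 11.
Molecular formula: C13H11FN2O6

C13H11FN2O6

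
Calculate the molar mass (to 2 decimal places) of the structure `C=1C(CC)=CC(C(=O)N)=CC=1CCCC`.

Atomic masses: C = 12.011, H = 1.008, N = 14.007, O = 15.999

205.30

Molecular formula: C13H19NO.
M = 13×12.011 + 19×1.008 + 1×14.007 + 1×15.999 = 205.30 g/mol.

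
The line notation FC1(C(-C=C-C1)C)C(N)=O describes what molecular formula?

Heavy atoms from the SMILES: 7 C, 1 F, 1 N, 1 O.
Implicit hydrogens by atom environment:
  3 × C: 1 H each → 3
  2 × C: no H
  1 × C: 3 H
  1 × C: 2 H
  1 × F: no H
  1 × N: 2 H
  1 × O: no H
  Total hydrogens = 10.
Molecular formula: C7H10FNO

C7H10FNO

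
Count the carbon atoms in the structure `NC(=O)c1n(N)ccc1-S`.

5

The symbol for carbon appears 5 times in the SMILES. Lowercase c denotes aromatic carbon and counts toward C.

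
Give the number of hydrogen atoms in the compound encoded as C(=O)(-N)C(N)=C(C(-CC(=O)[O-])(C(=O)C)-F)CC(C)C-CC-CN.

25

Hydrogens are implicit in SMILES; fill each atom to its normal valence:
  6 × C: 2 H each → 12
  6 × C: no H
  3 × N: 2 H each → 6
  3 × O: no H
  2 × C: 3 H each → 6
  1 × C: 1 H
  1 × F: no H
  1 × O (charge -1): no H
  Total hydrogens = 25.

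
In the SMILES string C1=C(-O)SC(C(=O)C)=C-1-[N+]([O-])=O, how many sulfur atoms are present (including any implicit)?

The symbol for sulfur appears 1 time in the SMILES.

1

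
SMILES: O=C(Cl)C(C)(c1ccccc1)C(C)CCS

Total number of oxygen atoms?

The symbol for oxygen appears 1 time in the SMILES.

1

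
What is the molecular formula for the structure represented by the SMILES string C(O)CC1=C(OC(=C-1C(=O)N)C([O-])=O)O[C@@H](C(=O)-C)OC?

C12H14NO8-

Heavy atoms from the SMILES: 12 C, 1 N, 8 O.
Implicit hydrogens by atom environment:
  5 × O: no H
  4 × C (aromatic): no H
  3 × C: no H
  2 × C: 3 H each → 6
  2 × C: 2 H each → 4
  1 × C: 1 H
  1 × N: 2 H
  1 × O: 1 H
  1 × O (aromatic): no H
  1 × O (charge -1): no H
  Total hydrogens = 14.
Net charge -1.
Molecular formula: C12H14NO8-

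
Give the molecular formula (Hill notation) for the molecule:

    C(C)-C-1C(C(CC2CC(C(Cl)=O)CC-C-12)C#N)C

Heavy atoms from the SMILES: 15 C, 1 Cl, 1 N, 1 O.
Implicit hydrogens by atom environment:
  6 × C: 1 H each → 6
  5 × C: 2 H each → 10
  2 × C: 3 H each → 6
  2 × C: no H
  1 × Cl: no H
  1 × N: no H
  1 × O: no H
  Total hydrogens = 22.
Molecular formula: C15H22ClNO

C15H22ClNO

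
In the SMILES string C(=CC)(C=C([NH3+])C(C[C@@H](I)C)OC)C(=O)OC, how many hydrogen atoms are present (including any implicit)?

Hydrogens are implicit in SMILES; fill each atom to its normal valence:
  4 × C: 3 H each → 12
  4 × C: 1 H each → 4
  3 × C: no H
  3 × O: no H
  1 × C: 2 H
  1 × I: no H
  1 × N (charge +1): 3 H
  Total hydrogens = 21.

21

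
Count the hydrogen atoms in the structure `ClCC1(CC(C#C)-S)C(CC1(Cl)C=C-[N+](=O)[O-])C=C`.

Hydrogens are implicit in SMILES; fill each atom to its normal valence:
  6 × C: 1 H each → 6
  4 × C: 2 H each → 8
  3 × C: no H
  2 × Cl: no H
  1 × N (charge +1): no H
  1 × O: no H
  1 × O (charge -1): no H
  1 × S: 1 H
  Total hydrogens = 15.

15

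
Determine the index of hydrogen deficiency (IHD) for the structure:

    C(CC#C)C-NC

Molecular formula from the SMILES: C6H11N.
DoU = (2C + 2 + N − H − X)/2 = (2·6 + 2 + 1 − 11 − 0)/2 = 4/2 = 2.
(Structurally: 0 ring(s) + 2 π bond(s) = 2.)

2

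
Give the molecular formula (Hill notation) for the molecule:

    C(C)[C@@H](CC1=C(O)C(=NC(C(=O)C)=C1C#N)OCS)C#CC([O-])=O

Heavy atoms from the SMILES: 16 C, 2 N, 5 O, 1 S.
Implicit hydrogens by atom environment:
  5 × C (aromatic): no H
  5 × C: no H
  3 × C: 2 H each → 6
  3 × O: no H
  2 × C: 3 H each → 6
  1 × C: 1 H
  1 × N (aromatic): no H
  1 × N: no H
  1 × O: 1 H
  1 × O (charge -1): no H
  1 × S: 1 H
  Total hydrogens = 15.
Net charge -1.
Molecular formula: C16H15N2O5S-

C16H15N2O5S-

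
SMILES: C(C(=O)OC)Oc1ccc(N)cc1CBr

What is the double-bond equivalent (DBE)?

Molecular formula from the SMILES: C10H12BrNO3.
DoU = (2C + 2 + N − H − X)/2 = (2·10 + 2 + 1 − 12 − 1)/2 = 10/2 = 5.
(Structurally: 1 ring(s) + 4 π bond(s) = 5.)

5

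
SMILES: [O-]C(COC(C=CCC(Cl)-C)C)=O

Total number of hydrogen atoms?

14

Hydrogens are implicit in SMILES; fill each atom to its normal valence:
  4 × C: 1 H each → 4
  2 × C: 3 H each → 6
  2 × C: 2 H each → 4
  2 × O: no H
  1 × C: no H
  1 × Cl: no H
  1 × O (charge -1): no H
  Total hydrogens = 14.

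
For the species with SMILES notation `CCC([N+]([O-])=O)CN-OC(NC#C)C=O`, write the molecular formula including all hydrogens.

Heavy atoms from the SMILES: 8 C, 3 N, 4 O.
Implicit hydrogens by atom environment:
  4 × C: 1 H each → 4
  3 × O: no H
  2 × C: 2 H each → 4
  2 × N: 1 H each → 2
  1 × C: 3 H
  1 × C: no H
  1 × N (charge +1): no H
  1 × O (charge -1): no H
  Total hydrogens = 13.
Molecular formula: C8H13N3O4

C8H13N3O4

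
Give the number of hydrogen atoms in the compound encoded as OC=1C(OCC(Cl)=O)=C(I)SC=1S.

4

Hydrogens are implicit in SMILES; fill each atom to its normal valence:
  4 × C (aromatic): no H
  2 × O: no H
  1 × C: 2 H
  1 × C: no H
  1 × Cl: no H
  1 × I: no H
  1 × O: 1 H
  1 × S: 1 H
  1 × S (aromatic): no H
  Total hydrogens = 4.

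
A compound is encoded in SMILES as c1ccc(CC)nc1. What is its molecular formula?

Heavy atoms from the SMILES: 7 C, 1 N.
Implicit hydrogens by atom environment:
  4 × C (aromatic): 1 H each → 4
  1 × C: 3 H
  1 × C: 2 H
  1 × C (aromatic): no H
  1 × N (aromatic): no H
  Total hydrogens = 9.
Molecular formula: C7H9N

C7H9N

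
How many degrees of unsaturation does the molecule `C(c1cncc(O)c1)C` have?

4

Molecular formula from the SMILES: C7H9NO.
DoU = (2C + 2 + N − H − X)/2 = (2·7 + 2 + 1 − 9 − 0)/2 = 8/2 = 4.
(Structurally: 1 ring(s) + 3 π bond(s) = 4.)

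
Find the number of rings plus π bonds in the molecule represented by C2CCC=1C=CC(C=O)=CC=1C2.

6

Molecular formula from the SMILES: C11H12O.
DoU = (2C + 2 + N − H − X)/2 = (2·11 + 2 + 0 − 12 − 0)/2 = 12/2 = 6.
(Structurally: 2 ring(s) + 4 π bond(s) = 6.)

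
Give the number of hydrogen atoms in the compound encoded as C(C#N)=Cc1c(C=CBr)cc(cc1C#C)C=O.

8

Hydrogens are implicit in SMILES; fill each atom to its normal valence:
  6 × C: 1 H each → 6
  4 × C (aromatic): no H
  2 × C (aromatic): 1 H each → 2
  2 × C: no H
  1 × Br: no H
  1 × N: no H
  1 × O: no H
  Total hydrogens = 8.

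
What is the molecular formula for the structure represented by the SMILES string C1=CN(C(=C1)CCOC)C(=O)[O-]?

C8H10NO3-

Heavy atoms from the SMILES: 8 C, 1 N, 3 O.
Implicit hydrogens by atom environment:
  3 × C (aromatic): 1 H each → 3
  2 × C: 2 H each → 4
  2 × O: no H
  1 × C: 3 H
  1 × C (aromatic): no H
  1 × C: no H
  1 × N (aromatic): no H
  1 × O (charge -1): no H
  Total hydrogens = 10.
Net charge -1.
Molecular formula: C8H10NO3-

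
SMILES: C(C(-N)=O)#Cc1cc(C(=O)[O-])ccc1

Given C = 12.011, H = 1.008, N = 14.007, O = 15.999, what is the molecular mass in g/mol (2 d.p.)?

Molecular formula: C10H6NO3-.
M = 10×12.011 + 6×1.008 + 1×14.007 + 3×15.999 = 188.16 g/mol.

188.16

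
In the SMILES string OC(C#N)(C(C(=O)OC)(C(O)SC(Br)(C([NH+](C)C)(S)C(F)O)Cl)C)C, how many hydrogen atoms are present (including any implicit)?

Hydrogens are implicit in SMILES; fill each atom to its normal valence:
  6 × C: no H
  5 × C: 3 H each → 15
  3 × O: 1 H each → 3
  2 × C: 1 H each → 2
  2 × O: no H
  1 × Br: no H
  1 × Cl: no H
  1 × F: no H
  1 × N (charge +1): 1 H
  1 × N: no H
  1 × S: 1 H
  1 × S: no H
  Total hydrogens = 22.

22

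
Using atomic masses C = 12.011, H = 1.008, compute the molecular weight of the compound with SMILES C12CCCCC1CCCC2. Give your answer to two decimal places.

138.25

Molecular formula: C10H18.
M = 10×12.011 + 18×1.008 = 138.25 g/mol.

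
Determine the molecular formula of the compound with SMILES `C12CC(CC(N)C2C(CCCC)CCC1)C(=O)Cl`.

C15H26ClNO

Heavy atoms from the SMILES: 15 C, 1 Cl, 1 N, 1 O.
Implicit hydrogens by atom environment:
  8 × C: 2 H each → 16
  5 × C: 1 H each → 5
  1 × C: 3 H
  1 × C: no H
  1 × Cl: no H
  1 × N: 2 H
  1 × O: no H
  Total hydrogens = 26.
Molecular formula: C15H26ClNO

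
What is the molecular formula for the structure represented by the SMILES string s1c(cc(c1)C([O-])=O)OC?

C6H5O3S-

Heavy atoms from the SMILES: 6 C, 3 O, 1 S.
Implicit hydrogens by atom environment:
  2 × C (aromatic): 1 H each → 2
  2 × C (aromatic): no H
  2 × O: no H
  1 × C: 3 H
  1 × C: no H
  1 × O (charge -1): no H
  1 × S (aromatic): no H
  Total hydrogens = 5.
Net charge -1.
Molecular formula: C6H5O3S-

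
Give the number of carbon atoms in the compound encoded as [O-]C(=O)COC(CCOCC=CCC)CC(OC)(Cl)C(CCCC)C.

19

The symbol for carbon appears 19 times in the SMILES. (Cl is a single chlorine, not C + l.)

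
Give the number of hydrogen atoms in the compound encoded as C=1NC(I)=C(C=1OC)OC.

8

Hydrogens are implicit in SMILES; fill each atom to its normal valence:
  3 × C (aromatic): no H
  2 × C: 3 H each → 6
  2 × O: no H
  1 × C (aromatic): 1 H
  1 × I: no H
  1 × N (aromatic): 1 H
  Total hydrogens = 8.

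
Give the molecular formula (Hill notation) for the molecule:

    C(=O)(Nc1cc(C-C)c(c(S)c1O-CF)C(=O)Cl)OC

C12H13ClFNO4S

Heavy atoms from the SMILES: 12 C, 1 Cl, 1 F, 1 N, 4 O, 1 S.
Implicit hydrogens by atom environment:
  5 × C (aromatic): no H
  4 × O: no H
  2 × C: 3 H each → 6
  2 × C: 2 H each → 4
  2 × C: no H
  1 × C (aromatic): 1 H
  1 × Cl: no H
  1 × F: no H
  1 × N: 1 H
  1 × S: 1 H
  Total hydrogens = 13.
Molecular formula: C12H13ClFNO4S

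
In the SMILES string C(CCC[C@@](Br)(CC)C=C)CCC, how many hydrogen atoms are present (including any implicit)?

Hydrogens are implicit in SMILES; fill each atom to its normal valence:
  8 × C: 2 H each → 16
  2 × C: 3 H each → 6
  1 × Br: no H
  1 × C: 1 H
  1 × C: no H
  Total hydrogens = 23.

23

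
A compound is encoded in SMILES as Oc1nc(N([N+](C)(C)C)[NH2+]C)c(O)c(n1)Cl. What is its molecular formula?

[C8H16ClN5O2]2+

Heavy atoms from the SMILES: 8 C, 1 Cl, 5 N, 2 O.
Implicit hydrogens by atom environment:
  4 × C: 3 H each → 12
  4 × C (aromatic): no H
  2 × N (aromatic): no H
  2 × O: 1 H each → 2
  1 × Cl: no H
  1 × N (charge +1): 2 H
  1 × N: no H
  1 × N (charge +1): no H
  Total hydrogens = 16.
Net charge +2.
Molecular formula: [C8H16ClN5O2]2+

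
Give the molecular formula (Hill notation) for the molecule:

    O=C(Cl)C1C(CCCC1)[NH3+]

C7H13ClNO+

Heavy atoms from the SMILES: 7 C, 1 Cl, 1 N, 1 O.
Implicit hydrogens by atom environment:
  4 × C: 2 H each → 8
  2 × C: 1 H each → 2
  1 × C: no H
  1 × Cl: no H
  1 × N (charge +1): 3 H
  1 × O: no H
  Total hydrogens = 13.
Net charge +1.
Molecular formula: C7H13ClNO+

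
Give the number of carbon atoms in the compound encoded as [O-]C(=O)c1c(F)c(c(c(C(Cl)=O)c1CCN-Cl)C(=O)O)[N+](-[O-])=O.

The symbol for carbon appears 11 times in the SMILES. Lowercase c denotes aromatic carbon and counts toward C.

11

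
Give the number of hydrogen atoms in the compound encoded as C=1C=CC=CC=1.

Hydrogens are implicit in SMILES; fill each atom to its normal valence:
  6 × C (aromatic): 1 H each → 6
  Total hydrogens = 6.

6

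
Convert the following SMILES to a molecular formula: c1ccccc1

C6H6

Heavy atoms from the SMILES: 6 C.
Implicit hydrogens by atom environment:
  6 × C (aromatic): 1 H each → 6
  Total hydrogens = 6.
Molecular formula: C6H6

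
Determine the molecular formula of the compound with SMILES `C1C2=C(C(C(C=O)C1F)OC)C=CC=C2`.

C12H13FO2

Heavy atoms from the SMILES: 12 C, 1 F, 2 O.
Implicit hydrogens by atom environment:
  4 × C (aromatic): 1 H each → 4
  4 × C: 1 H each → 4
  2 × C (aromatic): no H
  2 × O: no H
  1 × C: 3 H
  1 × C: 2 H
  1 × F: no H
  Total hydrogens = 13.
Molecular formula: C12H13FO2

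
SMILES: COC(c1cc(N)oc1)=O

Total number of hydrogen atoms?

Hydrogens are implicit in SMILES; fill each atom to its normal valence:
  2 × C (aromatic): 1 H each → 2
  2 × C (aromatic): no H
  2 × O: no H
  1 × C: 3 H
  1 × C: no H
  1 × N: 2 H
  1 × O (aromatic): no H
  Total hydrogens = 7.

7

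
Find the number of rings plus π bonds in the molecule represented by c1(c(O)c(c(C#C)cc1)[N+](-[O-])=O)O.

7

Molecular formula from the SMILES: C8H5NO4.
DoU = (2C + 2 + N − H − X)/2 = (2·8 + 2 + 1 − 5 − 0)/2 = 14/2 = 7.
(Structurally: 1 ring(s) + 6 π bond(s) = 7.)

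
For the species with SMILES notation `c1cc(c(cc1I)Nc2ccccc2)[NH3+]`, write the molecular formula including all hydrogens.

Heavy atoms from the SMILES: 12 C, 1 I, 2 N.
Implicit hydrogens by atom environment:
  8 × C (aromatic): 1 H each → 8
  4 × C (aromatic): no H
  1 × I: no H
  1 × N (charge +1): 3 H
  1 × N: 1 H
  Total hydrogens = 12.
Net charge +1.
Molecular formula: C12H12IN2+

C12H12IN2+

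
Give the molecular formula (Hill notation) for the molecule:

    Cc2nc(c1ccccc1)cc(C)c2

Heavy atoms from the SMILES: 13 C, 1 N.
Implicit hydrogens by atom environment:
  7 × C (aromatic): 1 H each → 7
  4 × C (aromatic): no H
  2 × C: 3 H each → 6
  1 × N (aromatic): no H
  Total hydrogens = 13.
Molecular formula: C13H13N

C13H13N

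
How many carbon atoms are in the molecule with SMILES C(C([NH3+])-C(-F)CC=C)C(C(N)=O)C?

The symbol for carbon appears 9 times in the SMILES.

9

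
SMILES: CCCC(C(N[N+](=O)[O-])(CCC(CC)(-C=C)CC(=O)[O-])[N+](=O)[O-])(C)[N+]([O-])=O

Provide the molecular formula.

Heavy atoms from the SMILES: 15 C, 4 N, 8 O.
Implicit hydrogens by atom environment:
  7 × C: 2 H each → 14
  4 × C: no H
  4 × O: no H
  4 × O (charge -1): no H
  3 × C: 3 H each → 9
  3 × N (charge +1): no H
  1 × C: 1 H
  1 × N: 1 H
  Total hydrogens = 25.
Net charge -1.
Molecular formula: C15H25N4O8-

C15H25N4O8-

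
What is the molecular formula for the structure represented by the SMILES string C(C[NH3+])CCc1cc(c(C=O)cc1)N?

Heavy atoms from the SMILES: 11 C, 2 N, 1 O.
Implicit hydrogens by atom environment:
  4 × C: 2 H each → 8
  3 × C (aromatic): 1 H each → 3
  3 × C (aromatic): no H
  1 × C: 1 H
  1 × N (charge +1): 3 H
  1 × N: 2 H
  1 × O: no H
  Total hydrogens = 17.
Net charge +1.
Molecular formula: C11H17N2O+

C11H17N2O+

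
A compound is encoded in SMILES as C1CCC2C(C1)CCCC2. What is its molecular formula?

Heavy atoms from the SMILES: 10 C.
Implicit hydrogens by atom environment:
  8 × C: 2 H each → 16
  2 × C: 1 H each → 2
  Total hydrogens = 18.
Molecular formula: C10H18

C10H18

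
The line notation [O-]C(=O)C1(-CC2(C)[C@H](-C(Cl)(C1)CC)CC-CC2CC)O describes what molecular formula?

C16H26ClO3-

Heavy atoms from the SMILES: 16 C, 1 Cl, 3 O.
Implicit hydrogens by atom environment:
  7 × C: 2 H each → 14
  4 × C: no H
  3 × C: 3 H each → 9
  2 × C: 1 H each → 2
  1 × Cl: no H
  1 × O: 1 H
  1 × O: no H
  1 × O (charge -1): no H
  Total hydrogens = 26.
Net charge -1.
Molecular formula: C16H26ClO3-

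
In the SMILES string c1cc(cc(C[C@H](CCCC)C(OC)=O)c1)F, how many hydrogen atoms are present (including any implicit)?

Hydrogens are implicit in SMILES; fill each atom to its normal valence:
  4 × C: 2 H each → 8
  4 × C (aromatic): 1 H each → 4
  2 × C: 3 H each → 6
  2 × C (aromatic): no H
  2 × O: no H
  1 × C: 1 H
  1 × C: no H
  1 × F: no H
  Total hydrogens = 19.

19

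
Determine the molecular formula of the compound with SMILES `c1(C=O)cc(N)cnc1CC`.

Heavy atoms from the SMILES: 8 C, 2 N, 1 O.
Implicit hydrogens by atom environment:
  3 × C (aromatic): no H
  2 × C (aromatic): 1 H each → 2
  1 × C: 3 H
  1 × C: 2 H
  1 × C: 1 H
  1 × N: 2 H
  1 × N (aromatic): no H
  1 × O: no H
  Total hydrogens = 10.
Molecular formula: C8H10N2O

C8H10N2O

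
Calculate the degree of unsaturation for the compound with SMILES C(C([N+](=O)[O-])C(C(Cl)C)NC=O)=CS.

Molecular formula from the SMILES: C7H11ClN2O3S.
DoU = (2C + 2 + N − H − X)/2 = (2·7 + 2 + 2 − 11 − 1)/2 = 6/2 = 3.
(Structurally: 0 ring(s) + 3 π bond(s) = 3.)

3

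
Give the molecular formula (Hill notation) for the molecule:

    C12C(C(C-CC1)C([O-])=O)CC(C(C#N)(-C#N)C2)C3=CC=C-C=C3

C19H19N2O2-

Heavy atoms from the SMILES: 19 C, 2 N, 2 O.
Implicit hydrogens by atom environment:
  5 × C: 2 H each → 10
  5 × C (aromatic): 1 H each → 5
  4 × C: 1 H each → 4
  4 × C: no H
  2 × N: no H
  1 × C (aromatic): no H
  1 × O: no H
  1 × O (charge -1): no H
  Total hydrogens = 19.
Net charge -1.
Molecular formula: C19H19N2O2-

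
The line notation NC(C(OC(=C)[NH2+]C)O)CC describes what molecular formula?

Heavy atoms from the SMILES: 7 C, 2 N, 2 O.
Implicit hydrogens by atom environment:
  2 × C: 3 H each → 6
  2 × C: 2 H each → 4
  2 × C: 1 H each → 2
  1 × C: no H
  1 × N: 2 H
  1 × N (charge +1): 2 H
  1 × O: 1 H
  1 × O: no H
  Total hydrogens = 17.
Net charge +1.
Molecular formula: C7H17N2O2+

C7H17N2O2+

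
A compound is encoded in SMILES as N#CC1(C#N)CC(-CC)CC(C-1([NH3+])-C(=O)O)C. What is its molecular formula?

Heavy atoms from the SMILES: 12 C, 3 N, 2 O.
Implicit hydrogens by atom environment:
  5 × C: no H
  3 × C: 2 H each → 6
  2 × C: 3 H each → 6
  2 × C: 1 H each → 2
  2 × N: no H
  1 × N (charge +1): 3 H
  1 × O: 1 H
  1 × O: no H
  Total hydrogens = 18.
Net charge +1.
Molecular formula: C12H18N3O2+

C12H18N3O2+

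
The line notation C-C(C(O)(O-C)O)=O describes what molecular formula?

C4H8O4

Heavy atoms from the SMILES: 4 C, 4 O.
Implicit hydrogens by atom environment:
  2 × C: 3 H each → 6
  2 × C: no H
  2 × O: 1 H each → 2
  2 × O: no H
  Total hydrogens = 8.
Molecular formula: C4H8O4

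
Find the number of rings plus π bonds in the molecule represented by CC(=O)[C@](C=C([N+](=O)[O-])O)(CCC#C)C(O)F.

Molecular formula from the SMILES: C10H12FNO5.
DoU = (2C + 2 + N − H − X)/2 = (2·10 + 2 + 1 − 12 − 1)/2 = 10/2 = 5.
(Structurally: 0 ring(s) + 5 π bond(s) = 5.)

5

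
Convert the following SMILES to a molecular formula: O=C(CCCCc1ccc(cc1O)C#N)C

Heavy atoms from the SMILES: 13 C, 1 N, 2 O.
Implicit hydrogens by atom environment:
  4 × C: 2 H each → 8
  3 × C (aromatic): 1 H each → 3
  3 × C (aromatic): no H
  2 × C: no H
  1 × C: 3 H
  1 × N: no H
  1 × O: 1 H
  1 × O: no H
  Total hydrogens = 15.
Molecular formula: C13H15NO2

C13H15NO2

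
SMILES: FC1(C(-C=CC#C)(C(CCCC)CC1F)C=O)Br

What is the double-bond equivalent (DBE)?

Molecular formula from the SMILES: C14H17BrF2O.
DoU = (2C + 2 + N − H − X)/2 = (2·14 + 2 + 0 − 17 − 3)/2 = 10/2 = 5.
(Structurally: 1 ring(s) + 4 π bond(s) = 5.)

5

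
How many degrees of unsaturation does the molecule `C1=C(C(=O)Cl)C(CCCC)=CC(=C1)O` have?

Molecular formula from the SMILES: C11H13ClO2.
DoU = (2C + 2 + N − H − X)/2 = (2·11 + 2 + 0 − 13 − 1)/2 = 10/2 = 5.
(Structurally: 1 ring(s) + 4 π bond(s) = 5.)

5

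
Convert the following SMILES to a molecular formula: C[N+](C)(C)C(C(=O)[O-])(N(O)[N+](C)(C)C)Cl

Heavy atoms from the SMILES: 8 C, 1 Cl, 3 N, 3 O.
Implicit hydrogens by atom environment:
  6 × C: 3 H each → 18
  2 × C: no H
  2 × N (charge +1): no H
  1 × Cl: no H
  1 × N: no H
  1 × O: 1 H
  1 × O: no H
  1 × O (charge -1): no H
  Total hydrogens = 19.
Net charge +1.
Molecular formula: C8H19ClN3O3+

C8H19ClN3O3+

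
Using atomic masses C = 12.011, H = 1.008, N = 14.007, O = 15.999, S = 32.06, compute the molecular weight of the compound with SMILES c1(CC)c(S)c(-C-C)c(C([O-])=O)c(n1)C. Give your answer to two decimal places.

Molecular formula: C11H14NO2S-.
M = 11×12.011 + 14×1.008 + 1×14.007 + 2×15.999 + 1×32.06 = 224.30 g/mol.

224.30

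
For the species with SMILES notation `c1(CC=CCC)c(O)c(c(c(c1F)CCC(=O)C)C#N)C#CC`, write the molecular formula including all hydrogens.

C19H20FNO2

Heavy atoms from the SMILES: 19 C, 1 F, 1 N, 2 O.
Implicit hydrogens by atom environment:
  6 × C (aromatic): no H
  4 × C: 2 H each → 8
  4 × C: no H
  3 × C: 3 H each → 9
  2 × C: 1 H each → 2
  1 × F: no H
  1 × N: no H
  1 × O: 1 H
  1 × O: no H
  Total hydrogens = 20.
Molecular formula: C19H20FNO2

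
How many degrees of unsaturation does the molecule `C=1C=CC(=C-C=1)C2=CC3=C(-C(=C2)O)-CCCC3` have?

9

Molecular formula from the SMILES: C16H16O.
DoU = (2C + 2 + N − H − X)/2 = (2·16 + 2 + 0 − 16 − 0)/2 = 18/2 = 9.
(Structurally: 3 ring(s) + 6 π bond(s) = 9.)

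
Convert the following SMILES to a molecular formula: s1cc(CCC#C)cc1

Heavy atoms from the SMILES: 8 C, 1 S.
Implicit hydrogens by atom environment:
  3 × C (aromatic): 1 H each → 3
  2 × C: 2 H each → 4
  1 × C: 1 H
  1 × C (aromatic): no H
  1 × C: no H
  1 × S (aromatic): no H
  Total hydrogens = 8.
Molecular formula: C8H8S

C8H8S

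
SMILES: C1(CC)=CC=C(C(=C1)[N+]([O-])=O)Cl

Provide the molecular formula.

C8H8ClNO2

Heavy atoms from the SMILES: 8 C, 1 Cl, 1 N, 2 O.
Implicit hydrogens by atom environment:
  3 × C (aromatic): 1 H each → 3
  3 × C (aromatic): no H
  1 × C: 3 H
  1 × C: 2 H
  1 × Cl: no H
  1 × N (charge +1): no H
  1 × O: no H
  1 × O (charge -1): no H
  Total hydrogens = 8.
Molecular formula: C8H8ClNO2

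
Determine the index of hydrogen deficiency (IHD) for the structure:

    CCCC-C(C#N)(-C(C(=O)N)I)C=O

Molecular formula from the SMILES: C9H13IN2O2.
DoU = (2C + 2 + N − H − X)/2 = (2·9 + 2 + 2 − 13 − 1)/2 = 8/2 = 4.
(Structurally: 0 ring(s) + 4 π bond(s) = 4.)

4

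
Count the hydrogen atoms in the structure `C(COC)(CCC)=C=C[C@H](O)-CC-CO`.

22

Hydrogens are implicit in SMILES; fill each atom to its normal valence:
  6 × C: 2 H each → 12
  2 × C: 3 H each → 6
  2 × C: 1 H each → 2
  2 × C: no H
  2 × O: 1 H each → 2
  1 × O: no H
  Total hydrogens = 22.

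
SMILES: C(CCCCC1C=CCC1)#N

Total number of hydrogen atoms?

15

Hydrogens are implicit in SMILES; fill each atom to its normal valence:
  6 × C: 2 H each → 12
  3 × C: 1 H each → 3
  1 × C: no H
  1 × N: no H
  Total hydrogens = 15.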